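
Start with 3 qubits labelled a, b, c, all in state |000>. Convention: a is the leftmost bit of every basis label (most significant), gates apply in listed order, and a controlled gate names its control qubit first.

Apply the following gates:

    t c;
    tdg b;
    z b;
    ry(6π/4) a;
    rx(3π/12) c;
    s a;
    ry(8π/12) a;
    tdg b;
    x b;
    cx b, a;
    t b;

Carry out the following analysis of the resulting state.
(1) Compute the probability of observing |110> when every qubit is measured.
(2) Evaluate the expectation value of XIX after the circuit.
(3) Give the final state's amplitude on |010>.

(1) The probability of measuring |110> is sqrt(2)/8 + 1/4.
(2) The observable XIX averages to 0.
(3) |010> carries amplitude sqrt(sqrt(2) + 2)*(-sqrt(6) + sqrt(2)*I)*exp(I*pi/4)/8 in the final state.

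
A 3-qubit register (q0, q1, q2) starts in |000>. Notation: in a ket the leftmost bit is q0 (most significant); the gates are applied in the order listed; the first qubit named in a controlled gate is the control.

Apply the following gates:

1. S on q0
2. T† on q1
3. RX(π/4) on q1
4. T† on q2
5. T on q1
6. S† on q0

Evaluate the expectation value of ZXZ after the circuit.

In the final state, ZXZ has expectation 1/2.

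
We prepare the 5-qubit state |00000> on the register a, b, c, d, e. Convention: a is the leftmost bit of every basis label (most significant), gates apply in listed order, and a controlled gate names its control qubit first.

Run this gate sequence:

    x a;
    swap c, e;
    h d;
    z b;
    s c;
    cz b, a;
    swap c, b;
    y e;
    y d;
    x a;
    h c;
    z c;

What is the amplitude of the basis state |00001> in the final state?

|00001> carries amplitude 1/2 in the final state.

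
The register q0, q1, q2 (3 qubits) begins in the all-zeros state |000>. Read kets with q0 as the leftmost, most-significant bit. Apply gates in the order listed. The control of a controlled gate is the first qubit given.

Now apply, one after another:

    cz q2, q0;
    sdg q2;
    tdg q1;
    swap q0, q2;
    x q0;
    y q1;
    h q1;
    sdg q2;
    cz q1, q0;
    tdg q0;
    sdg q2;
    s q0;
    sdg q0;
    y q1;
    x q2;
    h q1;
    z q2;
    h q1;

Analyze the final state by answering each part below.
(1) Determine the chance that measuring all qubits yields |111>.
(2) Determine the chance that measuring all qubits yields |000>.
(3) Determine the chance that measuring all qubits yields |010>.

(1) A full measurement returns |111> with probability 1/2. Key observation: gates 12-13 undo each other exactly, leaving only the rest of the circuit to track.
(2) The probability of measuring |000> is 0.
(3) A full measurement returns |010> with probability 0.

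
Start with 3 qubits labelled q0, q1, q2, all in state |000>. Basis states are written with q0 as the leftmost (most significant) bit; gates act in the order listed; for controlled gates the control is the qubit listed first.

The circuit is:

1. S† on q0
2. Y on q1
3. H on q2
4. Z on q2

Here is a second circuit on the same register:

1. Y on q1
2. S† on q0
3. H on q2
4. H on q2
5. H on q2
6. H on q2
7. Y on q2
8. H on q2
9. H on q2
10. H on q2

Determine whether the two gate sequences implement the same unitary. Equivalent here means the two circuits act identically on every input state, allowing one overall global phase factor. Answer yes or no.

No — the two circuits implement different unitaries, even allowing a global phase.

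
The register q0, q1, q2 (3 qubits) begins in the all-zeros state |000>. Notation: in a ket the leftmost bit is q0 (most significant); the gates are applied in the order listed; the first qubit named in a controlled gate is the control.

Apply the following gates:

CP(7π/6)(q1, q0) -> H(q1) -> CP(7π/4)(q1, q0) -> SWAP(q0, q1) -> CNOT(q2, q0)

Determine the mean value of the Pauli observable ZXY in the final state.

In the final state, ZXY has expectation 0.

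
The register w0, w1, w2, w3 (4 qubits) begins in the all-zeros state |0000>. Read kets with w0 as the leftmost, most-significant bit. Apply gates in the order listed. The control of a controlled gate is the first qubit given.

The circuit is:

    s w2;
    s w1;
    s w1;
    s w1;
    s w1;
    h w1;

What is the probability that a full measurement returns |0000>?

Outcome |0000> occurs with probability 1/2. Key observation: steps 2-5 multiply out to the identity, so the circuit reduces to the remaining gates.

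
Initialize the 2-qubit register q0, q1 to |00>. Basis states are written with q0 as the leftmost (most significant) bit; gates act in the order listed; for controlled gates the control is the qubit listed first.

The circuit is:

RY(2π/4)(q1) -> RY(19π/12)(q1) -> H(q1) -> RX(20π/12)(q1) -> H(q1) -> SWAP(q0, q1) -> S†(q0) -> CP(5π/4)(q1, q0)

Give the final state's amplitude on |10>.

The amplitude on |10> is -sqrt(2*sqrt(2) + 4)/16 - sqrt(12 - 6*sqrt(2))/16 - sqrt(4 - 2*sqrt(2))/16 + sqrt(6*sqrt(2) + 12)/16 - I*sqrt(6*sqrt(2) + 12)/16 - 3*I*sqrt(4 - 2*sqrt(2))/16 - I*sqrt(12 - 6*sqrt(2))/16 + 3*I*sqrt(2*sqrt(2) + 4)/16.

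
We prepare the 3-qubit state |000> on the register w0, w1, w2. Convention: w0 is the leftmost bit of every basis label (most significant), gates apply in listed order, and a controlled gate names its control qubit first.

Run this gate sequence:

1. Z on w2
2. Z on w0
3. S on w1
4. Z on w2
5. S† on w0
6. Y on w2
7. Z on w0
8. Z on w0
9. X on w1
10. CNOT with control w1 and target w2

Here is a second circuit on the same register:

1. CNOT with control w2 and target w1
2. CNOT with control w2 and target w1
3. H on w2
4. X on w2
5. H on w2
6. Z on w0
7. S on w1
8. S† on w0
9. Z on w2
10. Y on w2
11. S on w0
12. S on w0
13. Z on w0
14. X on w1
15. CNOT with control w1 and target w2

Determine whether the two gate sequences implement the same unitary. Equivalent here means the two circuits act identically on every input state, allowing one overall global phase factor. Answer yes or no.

Yes, they are equivalent — the unitaries differ by at most a global phase.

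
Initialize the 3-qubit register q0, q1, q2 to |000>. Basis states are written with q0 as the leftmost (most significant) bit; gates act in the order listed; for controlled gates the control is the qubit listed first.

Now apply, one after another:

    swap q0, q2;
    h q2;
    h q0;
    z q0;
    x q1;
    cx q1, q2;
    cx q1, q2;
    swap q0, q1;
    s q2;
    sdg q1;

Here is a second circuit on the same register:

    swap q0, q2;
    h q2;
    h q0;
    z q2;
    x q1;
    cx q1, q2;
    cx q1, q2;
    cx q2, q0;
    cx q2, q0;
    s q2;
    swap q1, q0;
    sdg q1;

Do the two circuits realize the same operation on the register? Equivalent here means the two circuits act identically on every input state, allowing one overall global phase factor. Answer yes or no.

No, they are not equivalent — no single phase factor reconciles the two unitaries.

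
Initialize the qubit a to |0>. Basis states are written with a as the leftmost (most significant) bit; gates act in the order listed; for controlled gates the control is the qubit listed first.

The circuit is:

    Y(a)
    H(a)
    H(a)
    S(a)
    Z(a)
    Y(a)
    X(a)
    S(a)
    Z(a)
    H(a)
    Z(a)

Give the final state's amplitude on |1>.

The amplitude on |1> is -sqrt(2)/2.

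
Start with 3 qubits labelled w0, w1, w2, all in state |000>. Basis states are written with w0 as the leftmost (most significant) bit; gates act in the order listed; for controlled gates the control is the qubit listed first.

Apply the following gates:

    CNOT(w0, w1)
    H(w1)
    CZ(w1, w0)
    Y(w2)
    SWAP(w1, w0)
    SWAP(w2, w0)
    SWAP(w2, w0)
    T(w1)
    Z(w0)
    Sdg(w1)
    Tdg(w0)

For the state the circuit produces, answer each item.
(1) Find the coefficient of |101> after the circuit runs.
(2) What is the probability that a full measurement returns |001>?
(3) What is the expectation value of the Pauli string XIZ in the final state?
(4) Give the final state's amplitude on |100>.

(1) The final state's coefficient on |101> equals -sqrt(2)*exp(I*pi/4)/2. Key observation: steps 6-7 multiply out to the identity, so the circuit reduces to the remaining gates.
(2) A full measurement returns |001> with probability 1/2.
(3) The expectation value of XIZ is sqrt(2)/2.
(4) The final state's coefficient on |100> equals 0.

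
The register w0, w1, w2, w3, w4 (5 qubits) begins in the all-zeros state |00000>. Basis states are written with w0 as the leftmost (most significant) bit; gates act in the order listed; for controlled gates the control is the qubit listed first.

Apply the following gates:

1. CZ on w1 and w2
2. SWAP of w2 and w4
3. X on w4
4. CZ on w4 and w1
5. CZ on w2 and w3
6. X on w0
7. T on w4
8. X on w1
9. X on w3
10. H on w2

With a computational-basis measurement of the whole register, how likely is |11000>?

The probability of measuring |11000> is 0.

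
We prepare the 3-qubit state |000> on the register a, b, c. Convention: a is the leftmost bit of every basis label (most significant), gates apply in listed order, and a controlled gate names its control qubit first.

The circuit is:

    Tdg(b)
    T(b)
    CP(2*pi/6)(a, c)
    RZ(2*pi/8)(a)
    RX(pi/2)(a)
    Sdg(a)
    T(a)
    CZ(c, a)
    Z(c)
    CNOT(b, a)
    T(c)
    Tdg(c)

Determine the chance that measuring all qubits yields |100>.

Outcome |100> occurs with probability 1/2.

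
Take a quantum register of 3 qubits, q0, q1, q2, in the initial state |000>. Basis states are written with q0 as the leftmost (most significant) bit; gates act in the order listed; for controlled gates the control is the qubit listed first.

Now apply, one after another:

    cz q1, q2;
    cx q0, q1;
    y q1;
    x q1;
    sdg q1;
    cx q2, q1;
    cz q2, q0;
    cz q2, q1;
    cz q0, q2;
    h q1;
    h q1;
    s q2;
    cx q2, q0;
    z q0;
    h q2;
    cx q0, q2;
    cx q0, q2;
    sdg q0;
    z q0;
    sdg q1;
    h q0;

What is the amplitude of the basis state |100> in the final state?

The final state's coefficient on |100> equals I/2. Key observation: the block from step 16 through step 17 cancels to the identity and can be dropped.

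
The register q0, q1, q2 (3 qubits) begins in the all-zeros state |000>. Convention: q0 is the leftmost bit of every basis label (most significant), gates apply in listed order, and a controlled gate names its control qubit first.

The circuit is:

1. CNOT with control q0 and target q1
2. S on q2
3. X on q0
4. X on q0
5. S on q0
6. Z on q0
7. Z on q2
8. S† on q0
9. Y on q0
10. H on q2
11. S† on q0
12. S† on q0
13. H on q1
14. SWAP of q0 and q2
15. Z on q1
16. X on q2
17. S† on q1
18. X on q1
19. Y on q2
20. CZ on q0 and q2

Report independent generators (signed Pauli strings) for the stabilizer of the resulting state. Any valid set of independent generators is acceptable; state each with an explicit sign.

The final state is stabilized by the group generated by -XII, -IYI, -IIZ; other independent generating sets are equally valid.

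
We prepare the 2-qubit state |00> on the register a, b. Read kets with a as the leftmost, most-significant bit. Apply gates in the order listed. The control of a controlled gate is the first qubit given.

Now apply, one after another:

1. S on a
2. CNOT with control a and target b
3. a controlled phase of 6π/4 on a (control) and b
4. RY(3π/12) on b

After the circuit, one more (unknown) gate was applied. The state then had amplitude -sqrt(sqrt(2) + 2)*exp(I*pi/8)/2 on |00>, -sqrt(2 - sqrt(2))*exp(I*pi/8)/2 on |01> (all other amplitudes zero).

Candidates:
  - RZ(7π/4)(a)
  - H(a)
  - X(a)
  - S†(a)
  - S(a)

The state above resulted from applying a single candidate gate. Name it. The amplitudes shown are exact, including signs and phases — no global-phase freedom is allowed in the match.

The applied gate was RZ(7π/4)(a).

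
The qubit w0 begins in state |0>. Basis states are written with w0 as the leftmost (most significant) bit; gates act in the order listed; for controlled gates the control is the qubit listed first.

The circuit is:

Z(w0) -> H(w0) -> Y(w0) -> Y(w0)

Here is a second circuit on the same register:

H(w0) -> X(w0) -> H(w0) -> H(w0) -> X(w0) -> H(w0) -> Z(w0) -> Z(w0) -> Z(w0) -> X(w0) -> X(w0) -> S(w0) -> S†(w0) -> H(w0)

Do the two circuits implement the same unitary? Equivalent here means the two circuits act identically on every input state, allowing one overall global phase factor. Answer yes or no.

Yes, they are equivalent — the unitaries differ by at most a global phase.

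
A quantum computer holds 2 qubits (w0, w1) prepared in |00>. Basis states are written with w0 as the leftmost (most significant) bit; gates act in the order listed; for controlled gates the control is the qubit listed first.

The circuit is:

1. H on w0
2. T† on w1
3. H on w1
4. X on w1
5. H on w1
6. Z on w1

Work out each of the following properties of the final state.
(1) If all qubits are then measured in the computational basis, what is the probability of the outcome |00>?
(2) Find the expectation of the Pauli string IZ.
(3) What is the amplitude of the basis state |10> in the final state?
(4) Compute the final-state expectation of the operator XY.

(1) Outcome |00> occurs with probability 1/2. Key observation: the block from step 3 through step 6 cancels to the identity and can be dropped.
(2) The observable IZ averages to 1.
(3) The amplitude on |10> is sqrt(2)/2.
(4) In the final state, XY has expectation 0.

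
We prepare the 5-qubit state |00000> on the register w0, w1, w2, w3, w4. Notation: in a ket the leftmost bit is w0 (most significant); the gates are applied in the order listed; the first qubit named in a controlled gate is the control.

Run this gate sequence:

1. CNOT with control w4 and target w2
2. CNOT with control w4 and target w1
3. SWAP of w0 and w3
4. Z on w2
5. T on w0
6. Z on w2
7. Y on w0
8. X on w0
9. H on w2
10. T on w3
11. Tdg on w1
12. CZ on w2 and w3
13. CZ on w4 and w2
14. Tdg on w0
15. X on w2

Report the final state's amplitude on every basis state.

After the circuit, the state carries amplitude sqrt(2)*I/2 on |00000>, sqrt(2)*I/2 on |00100>, and 0 on every other basis state.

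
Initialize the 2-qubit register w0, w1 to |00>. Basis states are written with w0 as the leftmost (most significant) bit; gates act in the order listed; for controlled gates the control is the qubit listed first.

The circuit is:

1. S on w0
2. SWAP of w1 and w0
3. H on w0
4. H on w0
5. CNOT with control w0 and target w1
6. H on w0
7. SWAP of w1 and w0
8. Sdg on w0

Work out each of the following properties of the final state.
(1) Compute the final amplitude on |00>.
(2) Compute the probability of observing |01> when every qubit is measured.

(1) The final state's coefficient on |00> equals sqrt(2)/2.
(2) The probability of measuring |01> is 1/2.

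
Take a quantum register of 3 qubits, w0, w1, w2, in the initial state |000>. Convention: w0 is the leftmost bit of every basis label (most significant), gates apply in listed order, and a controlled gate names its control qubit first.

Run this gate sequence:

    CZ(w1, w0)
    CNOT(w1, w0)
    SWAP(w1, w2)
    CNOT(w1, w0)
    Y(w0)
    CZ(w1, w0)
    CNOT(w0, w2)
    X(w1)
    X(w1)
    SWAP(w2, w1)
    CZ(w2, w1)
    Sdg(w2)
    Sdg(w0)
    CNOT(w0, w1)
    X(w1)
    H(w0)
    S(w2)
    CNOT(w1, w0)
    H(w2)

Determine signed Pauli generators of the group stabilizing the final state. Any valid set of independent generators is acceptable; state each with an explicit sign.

One valid set of independent stabilizer generators is -XII, +IIX, -IZI (any independent generating set of the same group is equally correct).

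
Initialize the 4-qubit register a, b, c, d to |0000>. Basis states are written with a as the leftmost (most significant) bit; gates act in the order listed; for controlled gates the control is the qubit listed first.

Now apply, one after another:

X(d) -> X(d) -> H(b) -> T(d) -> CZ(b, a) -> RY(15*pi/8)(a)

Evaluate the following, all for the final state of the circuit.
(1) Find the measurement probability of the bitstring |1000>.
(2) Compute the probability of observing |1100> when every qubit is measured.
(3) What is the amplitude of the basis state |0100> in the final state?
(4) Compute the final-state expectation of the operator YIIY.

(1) The probability of measuring |1000> is sin(pi/16)**2/2. Key observation: steps 1-2 multiply out to the identity, so the circuit reduces to the remaining gates.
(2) A full measurement returns |1100> with probability sin(pi/16)**2/2.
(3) The amplitude on |0100> is -sqrt(2)*cos(pi/16)/2.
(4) The observable YIIY averages to 0.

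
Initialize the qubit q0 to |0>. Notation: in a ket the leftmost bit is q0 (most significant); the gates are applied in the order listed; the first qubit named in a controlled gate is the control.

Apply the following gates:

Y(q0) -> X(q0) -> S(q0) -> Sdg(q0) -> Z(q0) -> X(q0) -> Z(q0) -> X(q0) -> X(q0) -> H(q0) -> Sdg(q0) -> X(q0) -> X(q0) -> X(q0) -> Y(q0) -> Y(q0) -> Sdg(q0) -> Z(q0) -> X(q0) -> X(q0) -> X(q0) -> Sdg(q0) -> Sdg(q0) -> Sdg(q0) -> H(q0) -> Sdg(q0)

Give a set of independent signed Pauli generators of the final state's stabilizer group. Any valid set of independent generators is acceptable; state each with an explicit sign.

One valid set of independent stabilizer generators is -X (any independent generating set of the same group is equally correct).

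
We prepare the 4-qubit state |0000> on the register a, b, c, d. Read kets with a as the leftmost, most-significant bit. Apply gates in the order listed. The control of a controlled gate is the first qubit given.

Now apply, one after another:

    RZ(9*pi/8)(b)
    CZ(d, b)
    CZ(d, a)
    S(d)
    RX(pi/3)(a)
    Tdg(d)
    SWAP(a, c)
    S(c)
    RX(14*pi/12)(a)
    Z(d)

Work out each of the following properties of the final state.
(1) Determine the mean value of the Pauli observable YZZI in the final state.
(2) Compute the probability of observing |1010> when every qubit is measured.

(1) The observable YZZI averages to 1/4.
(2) The probability of measuring |1010> is sqrt(3)/16 + 1/8.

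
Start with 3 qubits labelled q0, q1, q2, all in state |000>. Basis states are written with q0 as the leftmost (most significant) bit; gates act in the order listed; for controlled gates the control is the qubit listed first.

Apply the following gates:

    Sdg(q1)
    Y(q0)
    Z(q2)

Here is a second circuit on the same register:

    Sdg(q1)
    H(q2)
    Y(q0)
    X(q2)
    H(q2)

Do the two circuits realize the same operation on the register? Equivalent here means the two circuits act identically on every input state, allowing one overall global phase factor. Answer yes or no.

Yes: on every input state the two circuits agree up to one overall phase factor.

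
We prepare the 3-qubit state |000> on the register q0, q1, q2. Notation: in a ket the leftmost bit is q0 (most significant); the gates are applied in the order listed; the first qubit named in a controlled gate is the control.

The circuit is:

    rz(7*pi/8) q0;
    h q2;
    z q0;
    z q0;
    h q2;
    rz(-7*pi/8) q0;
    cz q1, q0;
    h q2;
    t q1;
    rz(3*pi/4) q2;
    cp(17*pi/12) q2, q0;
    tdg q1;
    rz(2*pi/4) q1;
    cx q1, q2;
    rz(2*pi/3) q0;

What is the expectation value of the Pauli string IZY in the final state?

The observable IZY averages to sqrt(2)/2. Key observation: gates 1-6 undo each other exactly, leaving only the rest of the circuit to track.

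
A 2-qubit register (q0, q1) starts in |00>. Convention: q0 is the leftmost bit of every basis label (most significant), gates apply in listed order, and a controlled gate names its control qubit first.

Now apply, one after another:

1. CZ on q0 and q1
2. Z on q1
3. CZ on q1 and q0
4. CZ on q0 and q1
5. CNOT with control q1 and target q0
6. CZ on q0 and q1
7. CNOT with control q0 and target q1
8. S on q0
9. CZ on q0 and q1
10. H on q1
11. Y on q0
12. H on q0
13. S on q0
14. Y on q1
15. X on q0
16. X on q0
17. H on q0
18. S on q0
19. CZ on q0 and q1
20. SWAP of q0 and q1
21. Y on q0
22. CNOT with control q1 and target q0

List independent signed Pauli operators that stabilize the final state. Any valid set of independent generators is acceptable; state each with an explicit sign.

The stabilizer group can be generated by +XZ, -ZX, among other valid generating sets.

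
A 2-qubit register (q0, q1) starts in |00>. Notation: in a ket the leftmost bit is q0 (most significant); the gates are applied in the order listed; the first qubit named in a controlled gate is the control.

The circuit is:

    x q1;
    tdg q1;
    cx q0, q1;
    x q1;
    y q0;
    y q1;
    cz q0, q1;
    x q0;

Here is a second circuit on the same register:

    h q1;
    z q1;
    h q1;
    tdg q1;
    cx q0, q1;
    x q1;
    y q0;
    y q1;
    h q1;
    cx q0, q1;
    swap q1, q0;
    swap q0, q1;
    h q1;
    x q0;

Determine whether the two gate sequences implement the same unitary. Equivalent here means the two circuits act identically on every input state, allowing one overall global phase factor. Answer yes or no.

Yes, they are equivalent — the unitaries differ by at most a global phase.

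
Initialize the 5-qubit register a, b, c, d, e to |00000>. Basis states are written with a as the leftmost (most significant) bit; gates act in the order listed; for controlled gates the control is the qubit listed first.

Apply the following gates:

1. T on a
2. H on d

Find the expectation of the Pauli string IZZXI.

In the final state, IZZXI has expectation 1.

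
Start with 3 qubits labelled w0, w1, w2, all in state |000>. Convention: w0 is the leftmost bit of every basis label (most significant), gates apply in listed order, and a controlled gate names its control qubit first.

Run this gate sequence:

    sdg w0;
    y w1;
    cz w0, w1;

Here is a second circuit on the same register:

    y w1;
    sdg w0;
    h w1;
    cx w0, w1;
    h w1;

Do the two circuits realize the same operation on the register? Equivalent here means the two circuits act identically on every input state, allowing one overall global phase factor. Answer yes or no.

Yes: on every input state the two circuits agree up to one overall phase factor.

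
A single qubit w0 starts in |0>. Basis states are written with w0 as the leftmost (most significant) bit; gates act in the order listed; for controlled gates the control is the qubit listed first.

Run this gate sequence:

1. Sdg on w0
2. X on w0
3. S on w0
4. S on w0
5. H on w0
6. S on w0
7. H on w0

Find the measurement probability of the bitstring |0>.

The probability of measuring |0> is 1/2.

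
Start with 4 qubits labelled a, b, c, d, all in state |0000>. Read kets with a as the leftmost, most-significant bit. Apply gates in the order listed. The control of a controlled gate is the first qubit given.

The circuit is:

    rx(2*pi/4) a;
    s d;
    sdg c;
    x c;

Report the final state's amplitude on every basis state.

The resulting statevector has amplitude sqrt(2)/2 on |0010>, -sqrt(2)*I/2 on |1010>, and 0 on every other basis state.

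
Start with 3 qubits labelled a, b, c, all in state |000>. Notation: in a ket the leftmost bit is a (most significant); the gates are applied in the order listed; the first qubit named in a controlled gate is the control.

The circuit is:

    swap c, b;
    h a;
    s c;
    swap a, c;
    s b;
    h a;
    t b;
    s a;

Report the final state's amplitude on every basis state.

After the circuit, the state carries amplitude 1/2 on |000>, 1/2 on |001>, 0 on |010>, 0 on |011>, I/2 on |100>, I/2 on |101>, 0 on |110>, 0 on |111>.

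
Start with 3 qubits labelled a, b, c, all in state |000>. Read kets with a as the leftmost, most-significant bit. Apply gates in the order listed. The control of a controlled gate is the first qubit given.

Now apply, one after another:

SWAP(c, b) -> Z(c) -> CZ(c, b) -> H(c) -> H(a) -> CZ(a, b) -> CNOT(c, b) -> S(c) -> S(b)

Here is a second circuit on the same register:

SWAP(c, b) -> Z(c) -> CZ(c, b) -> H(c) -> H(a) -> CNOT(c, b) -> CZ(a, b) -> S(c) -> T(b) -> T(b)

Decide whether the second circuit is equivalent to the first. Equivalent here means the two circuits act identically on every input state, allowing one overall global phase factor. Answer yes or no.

No — the two circuits implement different unitaries, even allowing a global phase.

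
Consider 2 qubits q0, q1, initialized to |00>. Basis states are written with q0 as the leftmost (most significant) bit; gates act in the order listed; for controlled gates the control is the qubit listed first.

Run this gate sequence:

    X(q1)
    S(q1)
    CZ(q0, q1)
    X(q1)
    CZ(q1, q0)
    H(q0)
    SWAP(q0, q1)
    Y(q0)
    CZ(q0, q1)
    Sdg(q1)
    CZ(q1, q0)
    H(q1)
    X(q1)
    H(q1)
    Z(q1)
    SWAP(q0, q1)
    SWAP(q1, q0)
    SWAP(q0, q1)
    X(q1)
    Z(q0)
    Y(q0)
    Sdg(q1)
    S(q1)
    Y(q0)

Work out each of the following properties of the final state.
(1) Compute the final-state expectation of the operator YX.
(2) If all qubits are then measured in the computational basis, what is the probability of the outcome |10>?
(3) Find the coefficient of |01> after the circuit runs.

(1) In the final state, YX has expectation 0.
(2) A full measurement returns |10> with probability 1/2.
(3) |01> carries amplitude 0 in the final state.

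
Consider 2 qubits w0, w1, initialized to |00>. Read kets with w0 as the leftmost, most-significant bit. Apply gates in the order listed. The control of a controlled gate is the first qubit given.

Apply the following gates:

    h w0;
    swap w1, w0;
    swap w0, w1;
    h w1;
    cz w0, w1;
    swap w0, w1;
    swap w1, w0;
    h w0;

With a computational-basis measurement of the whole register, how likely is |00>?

A full measurement returns |00> with probability 1/2.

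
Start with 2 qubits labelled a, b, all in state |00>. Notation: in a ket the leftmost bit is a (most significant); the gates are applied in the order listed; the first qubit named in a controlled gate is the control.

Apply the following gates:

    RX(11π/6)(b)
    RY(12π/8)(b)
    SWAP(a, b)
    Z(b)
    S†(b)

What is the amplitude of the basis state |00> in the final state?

|00> carries amplitude (1 - I)*(1 + sqrt(3)*I)/4 in the final state.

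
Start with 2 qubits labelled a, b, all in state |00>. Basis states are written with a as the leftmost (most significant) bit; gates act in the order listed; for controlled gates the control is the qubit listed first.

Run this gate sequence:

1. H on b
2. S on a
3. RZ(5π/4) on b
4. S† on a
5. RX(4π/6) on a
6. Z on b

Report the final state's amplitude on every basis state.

The final amplitudes are -sqrt(2)*exp(3*I*pi/8)/4 on |00>, -sqrt(2)*exp(5*I*pi/8)/4 on |01>, sqrt(6)*exp(7*I*pi/8)/4 on |10>, -sqrt(6)*exp(I*pi/8)/4 on |11>.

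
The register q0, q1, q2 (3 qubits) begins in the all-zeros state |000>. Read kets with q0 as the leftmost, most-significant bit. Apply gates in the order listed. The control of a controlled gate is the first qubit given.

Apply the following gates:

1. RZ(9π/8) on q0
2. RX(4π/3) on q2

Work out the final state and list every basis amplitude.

The resulting statevector has amplitude exp(7*I*pi/16)/2 on |000>, sqrt(3)*exp(15*I*pi/16)/2 on |001>, and 0 on every other basis state.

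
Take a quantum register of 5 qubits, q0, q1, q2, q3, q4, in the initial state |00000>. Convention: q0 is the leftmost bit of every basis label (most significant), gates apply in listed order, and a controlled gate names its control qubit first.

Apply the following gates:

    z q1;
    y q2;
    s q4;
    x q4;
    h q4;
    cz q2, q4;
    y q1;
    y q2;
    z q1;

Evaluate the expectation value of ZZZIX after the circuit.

The expectation value of ZZZIX is -1.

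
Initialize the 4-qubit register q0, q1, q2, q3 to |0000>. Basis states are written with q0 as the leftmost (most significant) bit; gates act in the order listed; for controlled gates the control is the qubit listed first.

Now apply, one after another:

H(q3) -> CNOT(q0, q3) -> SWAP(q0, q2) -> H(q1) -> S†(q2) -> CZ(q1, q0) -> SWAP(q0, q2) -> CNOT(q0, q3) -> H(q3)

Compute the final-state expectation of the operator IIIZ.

The observable IIIZ averages to 1.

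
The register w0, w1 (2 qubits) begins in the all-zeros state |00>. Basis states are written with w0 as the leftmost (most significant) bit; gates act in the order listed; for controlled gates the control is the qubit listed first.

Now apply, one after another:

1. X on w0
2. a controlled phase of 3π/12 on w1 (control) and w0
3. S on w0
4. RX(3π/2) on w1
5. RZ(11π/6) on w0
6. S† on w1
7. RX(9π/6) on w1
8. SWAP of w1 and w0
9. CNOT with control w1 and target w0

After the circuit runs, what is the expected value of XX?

The observable XX averages to 0.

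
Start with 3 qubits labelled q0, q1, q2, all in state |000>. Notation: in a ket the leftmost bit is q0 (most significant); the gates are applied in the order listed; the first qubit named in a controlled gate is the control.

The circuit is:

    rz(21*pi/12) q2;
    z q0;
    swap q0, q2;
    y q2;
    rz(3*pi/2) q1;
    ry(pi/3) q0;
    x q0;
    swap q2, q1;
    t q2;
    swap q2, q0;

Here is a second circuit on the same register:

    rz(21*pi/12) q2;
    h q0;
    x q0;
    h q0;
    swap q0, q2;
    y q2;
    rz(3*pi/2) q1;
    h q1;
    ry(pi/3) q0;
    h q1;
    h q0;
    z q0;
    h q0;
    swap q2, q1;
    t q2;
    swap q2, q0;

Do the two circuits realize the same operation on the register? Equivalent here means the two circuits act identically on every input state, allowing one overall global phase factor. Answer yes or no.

Yes: on every input state the two circuits agree up to one overall phase factor.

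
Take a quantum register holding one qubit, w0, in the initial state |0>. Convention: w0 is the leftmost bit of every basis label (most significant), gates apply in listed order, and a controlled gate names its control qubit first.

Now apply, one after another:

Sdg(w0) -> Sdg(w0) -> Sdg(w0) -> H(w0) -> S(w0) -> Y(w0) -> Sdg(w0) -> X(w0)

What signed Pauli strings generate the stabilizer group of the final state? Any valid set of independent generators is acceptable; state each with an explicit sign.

The stabilizer group can be generated by +X, among other valid generating sets.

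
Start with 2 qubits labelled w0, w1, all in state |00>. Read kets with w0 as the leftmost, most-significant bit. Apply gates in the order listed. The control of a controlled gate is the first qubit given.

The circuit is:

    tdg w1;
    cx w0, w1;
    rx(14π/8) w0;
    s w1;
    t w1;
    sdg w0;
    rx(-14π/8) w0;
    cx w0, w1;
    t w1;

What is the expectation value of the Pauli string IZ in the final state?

In the final state, IZ has expectation 1/2.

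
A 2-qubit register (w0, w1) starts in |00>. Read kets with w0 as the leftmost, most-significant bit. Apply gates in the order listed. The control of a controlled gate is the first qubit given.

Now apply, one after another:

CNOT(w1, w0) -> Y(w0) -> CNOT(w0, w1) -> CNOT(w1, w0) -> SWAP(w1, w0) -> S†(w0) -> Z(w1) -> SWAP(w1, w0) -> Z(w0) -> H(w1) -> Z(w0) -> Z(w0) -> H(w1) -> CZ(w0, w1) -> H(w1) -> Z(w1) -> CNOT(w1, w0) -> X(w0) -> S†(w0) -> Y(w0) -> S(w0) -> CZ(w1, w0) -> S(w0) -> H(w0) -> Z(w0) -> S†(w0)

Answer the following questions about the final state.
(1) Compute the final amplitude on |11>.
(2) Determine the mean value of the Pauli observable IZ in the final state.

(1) The final state's coefficient on |11> equals 1/2. Key observation: the block from step 10 through step 13 cancels to the identity and can be dropped.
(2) The expectation value of IZ is 0.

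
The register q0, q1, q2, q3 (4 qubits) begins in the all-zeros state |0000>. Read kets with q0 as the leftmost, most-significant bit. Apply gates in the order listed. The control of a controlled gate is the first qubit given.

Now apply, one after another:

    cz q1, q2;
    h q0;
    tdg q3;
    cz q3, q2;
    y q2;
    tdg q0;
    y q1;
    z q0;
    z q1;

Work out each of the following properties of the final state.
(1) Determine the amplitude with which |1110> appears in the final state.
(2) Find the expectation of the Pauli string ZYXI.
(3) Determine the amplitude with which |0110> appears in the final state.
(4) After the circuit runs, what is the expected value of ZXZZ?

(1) The amplitude on |1110> is sqrt(2)*exp(3*I*pi/4)/2.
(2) In the final state, ZYXI has expectation 0.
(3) The final state's coefficient on |0110> equals sqrt(2)/2.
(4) The expectation value of ZXZZ is 0.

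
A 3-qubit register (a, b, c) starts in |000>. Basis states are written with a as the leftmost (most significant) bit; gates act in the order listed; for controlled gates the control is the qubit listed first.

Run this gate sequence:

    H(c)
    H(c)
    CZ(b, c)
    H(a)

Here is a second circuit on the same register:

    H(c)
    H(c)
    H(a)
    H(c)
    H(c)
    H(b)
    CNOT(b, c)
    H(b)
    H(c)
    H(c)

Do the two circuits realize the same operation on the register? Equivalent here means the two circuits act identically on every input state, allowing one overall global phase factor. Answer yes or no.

No — the two circuits implement different unitaries, even allowing a global phase.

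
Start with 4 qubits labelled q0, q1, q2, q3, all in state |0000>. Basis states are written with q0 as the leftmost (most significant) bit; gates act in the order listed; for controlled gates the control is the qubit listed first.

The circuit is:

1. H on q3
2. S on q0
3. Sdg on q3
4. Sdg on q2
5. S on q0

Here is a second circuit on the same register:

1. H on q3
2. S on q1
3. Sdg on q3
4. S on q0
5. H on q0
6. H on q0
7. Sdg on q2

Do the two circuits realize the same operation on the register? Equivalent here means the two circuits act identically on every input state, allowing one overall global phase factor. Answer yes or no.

No: there is an input state on which the two circuits produce genuinely different outputs (not merely differing by a phase).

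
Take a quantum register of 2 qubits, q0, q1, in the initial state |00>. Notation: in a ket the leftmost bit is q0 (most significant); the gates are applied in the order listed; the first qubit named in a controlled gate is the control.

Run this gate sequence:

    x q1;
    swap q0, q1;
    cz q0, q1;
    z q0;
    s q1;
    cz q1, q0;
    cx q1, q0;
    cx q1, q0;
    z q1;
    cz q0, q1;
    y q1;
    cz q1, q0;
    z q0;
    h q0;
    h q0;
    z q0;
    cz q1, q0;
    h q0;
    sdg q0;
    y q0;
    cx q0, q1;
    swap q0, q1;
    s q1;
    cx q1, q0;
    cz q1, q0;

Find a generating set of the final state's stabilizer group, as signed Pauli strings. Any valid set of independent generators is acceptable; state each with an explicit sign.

The final state is stabilized by the group generated by +IX, -ZI; other independent generating sets are equally valid. Key observation: steps 12-17 multiply out to the identity, so the circuit reduces to the remaining gates.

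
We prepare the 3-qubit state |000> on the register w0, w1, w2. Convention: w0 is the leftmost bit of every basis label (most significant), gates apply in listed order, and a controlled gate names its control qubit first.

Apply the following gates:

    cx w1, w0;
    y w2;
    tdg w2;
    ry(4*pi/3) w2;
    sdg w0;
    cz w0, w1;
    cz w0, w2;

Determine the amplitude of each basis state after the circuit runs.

The resulting statevector has amplitude -sqrt(3)*exp(I*pi/4)/2 on |000>, -exp(I*pi/4)/2 on |001>, and 0 on every other basis state.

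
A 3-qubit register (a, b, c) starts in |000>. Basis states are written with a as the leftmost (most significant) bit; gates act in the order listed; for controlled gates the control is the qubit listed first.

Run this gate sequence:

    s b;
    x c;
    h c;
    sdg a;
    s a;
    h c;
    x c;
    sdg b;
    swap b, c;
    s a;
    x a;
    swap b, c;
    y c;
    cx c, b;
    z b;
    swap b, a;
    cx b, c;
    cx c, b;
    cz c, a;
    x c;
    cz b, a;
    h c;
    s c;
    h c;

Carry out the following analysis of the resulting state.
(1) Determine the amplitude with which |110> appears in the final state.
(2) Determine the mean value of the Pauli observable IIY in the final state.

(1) |110> carries amplitude 1/2 + I/2 in the final state. Key observation: steps 1-8 multiply out to the identity, so the circuit reduces to the remaining gates.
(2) In the final state, IIY has expectation 1.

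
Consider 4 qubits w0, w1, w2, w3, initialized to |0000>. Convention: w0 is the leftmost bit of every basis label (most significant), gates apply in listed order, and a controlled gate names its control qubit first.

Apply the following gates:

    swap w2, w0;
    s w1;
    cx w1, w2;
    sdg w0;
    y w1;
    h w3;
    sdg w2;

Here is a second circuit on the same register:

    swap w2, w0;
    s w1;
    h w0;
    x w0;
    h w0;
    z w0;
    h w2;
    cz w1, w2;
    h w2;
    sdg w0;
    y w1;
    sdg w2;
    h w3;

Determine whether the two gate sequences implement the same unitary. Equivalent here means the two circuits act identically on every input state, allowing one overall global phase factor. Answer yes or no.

Yes — the two circuits implement the same unitary up to a global phase.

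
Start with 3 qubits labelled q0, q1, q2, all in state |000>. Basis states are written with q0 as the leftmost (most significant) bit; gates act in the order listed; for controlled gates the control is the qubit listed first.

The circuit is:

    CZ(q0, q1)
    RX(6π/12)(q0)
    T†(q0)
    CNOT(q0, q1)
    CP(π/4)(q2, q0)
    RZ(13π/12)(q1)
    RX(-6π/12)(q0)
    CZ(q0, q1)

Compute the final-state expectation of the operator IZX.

The expectation value of IZX is 0.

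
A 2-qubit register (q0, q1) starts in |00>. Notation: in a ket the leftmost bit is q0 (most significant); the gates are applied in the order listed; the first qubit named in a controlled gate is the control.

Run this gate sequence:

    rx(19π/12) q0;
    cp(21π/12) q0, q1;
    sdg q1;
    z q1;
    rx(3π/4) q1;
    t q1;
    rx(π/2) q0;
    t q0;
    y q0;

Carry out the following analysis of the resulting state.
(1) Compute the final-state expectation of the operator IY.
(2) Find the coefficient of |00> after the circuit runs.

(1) The observable IY averages to -1/2.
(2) The final state's coefficient on |00> equals (-2*sqrt(3) + sqrt(2) + sqrt(6))*exp(I*pi/4)/8.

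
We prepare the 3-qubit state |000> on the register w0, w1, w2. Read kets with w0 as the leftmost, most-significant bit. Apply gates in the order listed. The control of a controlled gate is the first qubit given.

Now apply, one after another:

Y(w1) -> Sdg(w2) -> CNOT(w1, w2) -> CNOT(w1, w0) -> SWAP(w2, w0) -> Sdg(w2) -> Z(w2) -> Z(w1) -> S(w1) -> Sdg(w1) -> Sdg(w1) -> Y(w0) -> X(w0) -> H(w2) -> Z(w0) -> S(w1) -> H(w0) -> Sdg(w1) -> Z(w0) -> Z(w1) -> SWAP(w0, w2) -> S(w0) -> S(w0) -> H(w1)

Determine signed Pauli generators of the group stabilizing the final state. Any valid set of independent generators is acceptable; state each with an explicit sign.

One valid set of independent stabilizer generators is +XII, -IXI, +IIX (any independent generating set of the same group is equally correct). Key observation: the block from step 9 through step 10 cancels to the identity and can be dropped.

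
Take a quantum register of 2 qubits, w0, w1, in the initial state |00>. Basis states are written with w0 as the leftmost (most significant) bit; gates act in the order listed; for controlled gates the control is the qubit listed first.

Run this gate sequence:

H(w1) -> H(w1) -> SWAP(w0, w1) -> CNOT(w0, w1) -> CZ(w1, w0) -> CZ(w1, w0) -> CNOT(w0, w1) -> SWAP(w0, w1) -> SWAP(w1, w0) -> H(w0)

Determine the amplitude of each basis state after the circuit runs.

The final amplitudes are sqrt(2)/2 on |00>, 0 on |01>, sqrt(2)/2 on |10>, 0 on |11>. Key observation: the block from step 3 through step 8 cancels to the identity and can be dropped.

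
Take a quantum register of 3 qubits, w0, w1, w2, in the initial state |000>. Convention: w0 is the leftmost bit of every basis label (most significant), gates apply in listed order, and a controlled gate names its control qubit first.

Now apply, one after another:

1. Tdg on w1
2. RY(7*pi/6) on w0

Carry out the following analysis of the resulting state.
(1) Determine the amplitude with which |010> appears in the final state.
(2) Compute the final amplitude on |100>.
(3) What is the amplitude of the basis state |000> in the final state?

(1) The final state's coefficient on |010> equals 0.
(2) The final state's coefficient on |100> equals sqrt(2)/4 + sqrt(6)/4.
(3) |000> carries amplitude -sqrt(6)/4 + sqrt(2)/4 in the final state.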